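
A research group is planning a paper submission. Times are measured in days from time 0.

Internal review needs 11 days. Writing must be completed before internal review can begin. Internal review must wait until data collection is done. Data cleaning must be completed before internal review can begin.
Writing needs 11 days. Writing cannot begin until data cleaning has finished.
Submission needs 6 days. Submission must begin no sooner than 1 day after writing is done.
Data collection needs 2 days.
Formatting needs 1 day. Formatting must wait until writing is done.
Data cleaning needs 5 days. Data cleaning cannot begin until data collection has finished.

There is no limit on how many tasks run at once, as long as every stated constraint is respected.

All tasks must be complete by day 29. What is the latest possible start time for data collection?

Internal review must finish by day 29; it takes 11 days, so it must start by 29 − 11 = day 18.
Formatting must finish by day 29; it takes 1 day, so it must start by 29 − 1 = day 28.
Submission has no dependents, so it just needs to finish by day 29. Starting by 29 − 6 = day 23 achieves that.
Writing feeds internal review (must start by day 18); formatting (must start by day 28); submission (must start by day 23, minus 1-day gap → day 22). Taking the minimum, writing must finish by day 18 and start by 18 − 11 = day 7.
Data cleaning has several dependents: writing (must start by day 7); internal review (must start by day 18). The earliest of those limits is day 7, so data cleaning must start by 7 − 5 = day 2.
Data collection must finish in time for data cleaning (must start by day 2); internal review (must start by day 18). The tightest is day 2, so data collection must start by 2 − 2 = day 0.

0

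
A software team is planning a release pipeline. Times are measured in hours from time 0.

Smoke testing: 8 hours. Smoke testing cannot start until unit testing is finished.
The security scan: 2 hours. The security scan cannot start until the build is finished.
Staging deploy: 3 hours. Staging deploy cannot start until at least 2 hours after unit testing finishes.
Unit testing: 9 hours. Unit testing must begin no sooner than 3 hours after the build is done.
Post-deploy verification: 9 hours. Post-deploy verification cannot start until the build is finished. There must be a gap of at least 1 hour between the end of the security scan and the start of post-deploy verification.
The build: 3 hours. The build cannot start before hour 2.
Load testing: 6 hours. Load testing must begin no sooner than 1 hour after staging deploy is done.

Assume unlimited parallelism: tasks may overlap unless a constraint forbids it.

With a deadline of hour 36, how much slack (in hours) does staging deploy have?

7

The build waits on its own release at hour 2, so it starts at hour 2 and finishes at 2 + 3 = hour 5.
After the build (finishes hour 5, plus 3-hour gap → hour 8), unit testing can start at hour 8 and finishes at hour 17.
Staging deploy cannot begin until unit testing (finishes hour 17, plus 2-hour gap → hour 19). It runs from hour 19 to 19 + 3 = hour 22.

Working backward from the deadline:
Load testing has no dependents, so it just needs to finish by hour 36. Starting by 36 − 6 = hour 30 achieves that.
Staging deploy has to be done before load testing (must start by hour 30, minus 1-hour gap → hour 29). That means finishing by hour 29, i.e. starting by 29 − 3 = hour 26.
So staging deploy can start as early as hour 19 and as late as hour 26, giving 26 − 19 = 7 hours of slack.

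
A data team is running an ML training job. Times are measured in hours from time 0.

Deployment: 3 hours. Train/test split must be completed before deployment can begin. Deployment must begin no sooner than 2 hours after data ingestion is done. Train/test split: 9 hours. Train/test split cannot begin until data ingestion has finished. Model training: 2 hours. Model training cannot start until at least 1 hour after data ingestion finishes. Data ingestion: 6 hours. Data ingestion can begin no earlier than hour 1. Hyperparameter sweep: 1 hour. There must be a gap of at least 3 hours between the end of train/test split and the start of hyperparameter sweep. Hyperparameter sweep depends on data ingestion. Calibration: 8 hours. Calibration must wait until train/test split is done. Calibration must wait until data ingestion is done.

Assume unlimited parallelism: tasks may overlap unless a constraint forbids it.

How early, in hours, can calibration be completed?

24

After its own release at hour 1, data ingestion can start at hour 1 and finishes at hour 7.
Train/test split cannot begin until data ingestion (finishes hour 7). It runs from hour 7 to 7 + 9 = hour 16.
Calibration cannot start until train/test split (finishes hour 16); data ingestion (finishes hour 7). The controlling bound is hour 16, so calibration finishes at 16 + 8 = hour 24.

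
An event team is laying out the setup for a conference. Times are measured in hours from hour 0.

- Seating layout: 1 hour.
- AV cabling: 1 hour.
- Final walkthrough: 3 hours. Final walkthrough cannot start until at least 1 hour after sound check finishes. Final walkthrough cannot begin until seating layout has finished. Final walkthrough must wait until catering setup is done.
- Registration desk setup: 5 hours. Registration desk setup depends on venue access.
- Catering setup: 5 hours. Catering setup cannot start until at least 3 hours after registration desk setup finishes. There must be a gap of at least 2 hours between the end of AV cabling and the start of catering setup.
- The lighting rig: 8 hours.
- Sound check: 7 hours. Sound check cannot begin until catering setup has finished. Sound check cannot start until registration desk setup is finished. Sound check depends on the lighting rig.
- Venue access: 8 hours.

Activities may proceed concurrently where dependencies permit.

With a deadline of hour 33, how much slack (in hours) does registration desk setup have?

Venue access has no prerequisites, so it starts at hour 0 and finishes at hour 8.
Registration desk setup waits on venue access (finishes hour 8), so it starts at hour 8 and finishes at 8 + 5 = hour 13.

Working backward from the deadline:
Final walkthrough has no dependents, so it just needs to finish by hour 33. Starting by 33 − 3 = hour 30 achieves that.
Since final walkthrough (must start by hour 30, minus 1-hour gap → hour 29) depends on it, sound check must finish by hour 29. Backing off its 7-hour duration gives a latest start of hour 22.
Catering setup has several dependents: sound check (must start by hour 22); final walkthrough (must start by hour 30). The earliest of those limits is hour 22, so catering setup must start by 22 − 5 = hour 17.
For registration desk setup: catering setup (must start by hour 17, minus 3-hour gap → hour 14); sound check (must start by hour 22). The most restrictive is hour 14; with a 5-hour duration, registration desk setup must start by hour 9.
So registration desk setup can start as early as hour 8 and as late as hour 9, giving 9 − 8 = 1 hour of slack.

1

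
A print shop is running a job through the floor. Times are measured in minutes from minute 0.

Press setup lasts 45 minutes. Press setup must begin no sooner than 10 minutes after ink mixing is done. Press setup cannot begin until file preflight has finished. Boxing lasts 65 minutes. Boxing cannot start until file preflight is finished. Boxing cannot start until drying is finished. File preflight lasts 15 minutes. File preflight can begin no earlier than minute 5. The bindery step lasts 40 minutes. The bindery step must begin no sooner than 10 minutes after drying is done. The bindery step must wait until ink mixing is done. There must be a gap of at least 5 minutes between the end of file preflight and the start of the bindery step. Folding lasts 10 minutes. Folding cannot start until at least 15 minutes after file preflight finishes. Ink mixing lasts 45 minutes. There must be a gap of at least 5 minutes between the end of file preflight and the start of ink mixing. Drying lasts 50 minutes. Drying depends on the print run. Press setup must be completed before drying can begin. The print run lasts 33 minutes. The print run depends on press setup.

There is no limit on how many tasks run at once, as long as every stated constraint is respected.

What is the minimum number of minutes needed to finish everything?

File preflight cannot begin until its own release at minute 5. It runs from minute 5 to 5 + 15 = minute 20.
After file preflight (finishes minute 20, plus 15-minute gap → minute 35), folding can start at minute 35 and finishes at minute 45.
Ink mixing waits on file preflight (finishes minute 20, plus 5-minute gap → minute 25), so it starts at minute 25 and finishes at 25 + 45 = minute 70.
Press setup needs all of ink mixing (finishes minute 70, plus 10-minute gap → minute 80); file preflight (finishes minute 20). That puts its earliest start at minute 80; it finishes at 80 + 45 = minute 125.
The print run cannot begin until press setup (finishes minute 125). It runs from minute 125 to 125 + 33 = minute 158.
Drying has to wait for the print run (finishes minute 158); press setup (finishes minute 125). The latest of these is minute 158, so drying runs minute 158 to 158 + 50 = minute 208.
Boxing cannot start until file preflight (finishes minute 20); drying (finishes minute 208). The controlling bound is minute 208, so boxing finishes at 208 + 65 = minute 273.
The bindery step needs all of drying (finishes minute 208, plus 10-minute gap → minute 218); ink mixing (finishes minute 70); file preflight (finishes minute 20, plus 5-minute gap → minute 25). That puts its earliest start at minute 218; it finishes at 218 + 40 = minute 258.
All tasks are finished once the last one completes. Finish times: File preflight at 20, Ink mixing at 70, Press setup at 125, The print run at 158, Drying at 208, Folding at 45, The bindery step at 258, Boxing at 273. The latest is minute 273.

273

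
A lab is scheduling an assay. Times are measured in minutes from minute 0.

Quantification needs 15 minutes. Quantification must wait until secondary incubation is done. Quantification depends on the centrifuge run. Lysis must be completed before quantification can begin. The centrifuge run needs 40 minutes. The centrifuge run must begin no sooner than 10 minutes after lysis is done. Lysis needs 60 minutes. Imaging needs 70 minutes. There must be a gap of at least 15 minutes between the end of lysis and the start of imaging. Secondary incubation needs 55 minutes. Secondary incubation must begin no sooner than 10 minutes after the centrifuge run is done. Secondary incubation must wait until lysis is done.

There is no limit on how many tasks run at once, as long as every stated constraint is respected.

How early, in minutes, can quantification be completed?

Lysis can start immediately at minute 0; it finishes at minute 60.
The centrifuge run cannot begin until lysis (finishes minute 60, plus 10-minute gap → minute 70). It runs from minute 70 to 70 + 40 = minute 110.
Secondary incubation cannot start until the centrifuge run (finishes minute 110, plus 10-minute gap → minute 120); lysis (finishes minute 60). The controlling bound is minute 120, so secondary incubation finishes at 120 + 55 = minute 175.
Quantification has to wait for secondary incubation (finishes minute 175); the centrifuge run (finishes minute 110); lysis (finishes minute 60). The latest of these is minute 175, so quantification runs minute 175 to 175 + 15 = minute 190.

190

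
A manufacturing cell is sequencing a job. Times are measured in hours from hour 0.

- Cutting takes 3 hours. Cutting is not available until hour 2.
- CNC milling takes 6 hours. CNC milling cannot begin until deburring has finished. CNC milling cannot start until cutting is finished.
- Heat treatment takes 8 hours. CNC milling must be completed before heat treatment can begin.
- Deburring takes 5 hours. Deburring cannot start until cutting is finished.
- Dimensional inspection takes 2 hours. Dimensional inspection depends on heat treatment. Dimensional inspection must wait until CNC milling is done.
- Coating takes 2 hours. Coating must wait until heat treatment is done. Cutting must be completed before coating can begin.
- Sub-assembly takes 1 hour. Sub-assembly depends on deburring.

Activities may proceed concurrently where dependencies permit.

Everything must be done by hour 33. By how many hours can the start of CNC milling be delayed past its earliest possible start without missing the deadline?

Cutting waits on its own release at hour 2, so it starts at hour 2 and finishes at 2 + 3 = hour 5.
After cutting (finishes hour 5), deburring can start at hour 5 and finishes at hour 10.
CNC milling cannot start until deburring (finishes hour 10); cutting (finishes hour 5). The controlling bound is hour 10, so CNC milling finishes at 10 + 6 = hour 16.

Working backward from the deadline:
Nothing follows dimensional inspection; the deadline of hour 33 is its only limit. It must start by 33 − 2 = hour 31.
Coating has no dependents, so it just needs to finish by hour 33. Starting by 33 − 2 = hour 31 achieves that.
Heat treatment feeds dimensional inspection (must start by hour 31); coating (must start by hour 31). Taking the minimum, heat treatment must finish by hour 31 and start by 31 − 8 = hour 23.
CNC milling must finish in time for heat treatment (must start by hour 23); dimensional inspection (must start by hour 31). The tightest is hour 23, so CNC milling must start by 23 − 6 = hour 17.
So CNC milling can start as early as hour 10 and as late as hour 17, giving 17 − 10 = 7 hours of slack.

7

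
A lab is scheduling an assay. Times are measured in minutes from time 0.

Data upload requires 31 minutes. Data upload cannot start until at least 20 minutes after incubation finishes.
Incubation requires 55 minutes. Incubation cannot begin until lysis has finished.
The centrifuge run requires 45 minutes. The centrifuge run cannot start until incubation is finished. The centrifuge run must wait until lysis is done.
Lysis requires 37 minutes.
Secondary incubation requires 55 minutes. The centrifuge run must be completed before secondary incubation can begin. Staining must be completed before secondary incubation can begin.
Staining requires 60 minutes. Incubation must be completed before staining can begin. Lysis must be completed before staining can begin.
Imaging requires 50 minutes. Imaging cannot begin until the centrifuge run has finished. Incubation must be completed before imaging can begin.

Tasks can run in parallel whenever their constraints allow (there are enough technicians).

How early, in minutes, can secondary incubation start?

Nothing blocks lysis, so it runs from minute 0 to minute 37.
Incubation cannot begin until lysis (finishes minute 37). It runs from minute 37 to 37 + 55 = minute 92.
Staining has to wait for incubation (finishes minute 92); lysis (finishes minute 37). The latest of these is minute 92, so staining runs minute 92 to 92 + 60 = minute 152.
The centrifuge run cannot start until incubation (finishes minute 92); lysis (finishes minute 37). The controlling bound is minute 92, so the centrifuge run finishes at 92 + 45 = minute 137.
Secondary incubation waits on the centrifuge run (finishes minute 137); staining (finishes minute 152). The latest of these is minute 152, which is the earliest secondary incubation can start.

152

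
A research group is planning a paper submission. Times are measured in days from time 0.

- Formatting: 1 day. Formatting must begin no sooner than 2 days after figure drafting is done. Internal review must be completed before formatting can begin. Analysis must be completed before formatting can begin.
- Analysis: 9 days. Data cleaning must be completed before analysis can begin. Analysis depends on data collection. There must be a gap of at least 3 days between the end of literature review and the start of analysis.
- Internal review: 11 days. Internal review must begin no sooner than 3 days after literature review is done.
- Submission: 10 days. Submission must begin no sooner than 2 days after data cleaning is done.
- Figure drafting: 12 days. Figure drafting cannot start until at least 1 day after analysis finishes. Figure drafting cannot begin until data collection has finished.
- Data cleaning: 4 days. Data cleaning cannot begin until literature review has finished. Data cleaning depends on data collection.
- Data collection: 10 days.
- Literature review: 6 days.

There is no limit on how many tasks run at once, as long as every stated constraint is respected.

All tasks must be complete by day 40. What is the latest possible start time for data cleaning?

11

Formatting has no dependents, so it just needs to finish by day 40. Starting by 40 − 1 = day 39 achieves that.
Since formatting (must start by day 39, minus 2-day gap → day 37) depends on it, figure drafting must finish by day 37. Backing off its 12-day duration gives a latest start of day 25.
Analysis has several dependents: figure drafting (must start by day 25, minus 1-day gap → day 24); formatting (must start by day 39). The earliest of those limits is day 24, so analysis must start by 24 − 9 = day 15.
Submission must finish by day 40; it takes 10 days, so it must start by 40 − 10 = day 30.
Data cleaning has several dependents: analysis (must start by day 15); submission (must start by day 30, minus 2-day gap → day 28). The earliest of those limits is day 15, so data cleaning must start by 15 − 4 = day 11.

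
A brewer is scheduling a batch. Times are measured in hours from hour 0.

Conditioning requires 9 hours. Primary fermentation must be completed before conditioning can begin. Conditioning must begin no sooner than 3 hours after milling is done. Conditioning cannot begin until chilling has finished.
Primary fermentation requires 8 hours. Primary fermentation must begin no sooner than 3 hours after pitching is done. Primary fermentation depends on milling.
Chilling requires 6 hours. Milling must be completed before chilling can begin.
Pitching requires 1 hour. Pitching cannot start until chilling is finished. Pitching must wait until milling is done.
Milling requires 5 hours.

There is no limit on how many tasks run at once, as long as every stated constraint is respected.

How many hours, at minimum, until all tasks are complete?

32

Milling has no prerequisites, so it starts at hour 0 and finishes at hour 5.
Chilling waits on milling (finishes hour 5), so it starts at hour 5 and finishes at 5 + 6 = hour 11.
Pitching cannot start until chilling (finishes hour 11); milling (finishes hour 5). The controlling bound is hour 11, so pitching finishes at 11 + 1 = hour 12.
Primary fermentation has to wait for pitching (finishes hour 12, plus 3-hour gap → hour 15); milling (finishes hour 5). The latest of these is hour 15, so primary fermentation runs hour 15 to 15 + 8 = hour 23.
Conditioning cannot start until primary fermentation (finishes hour 23); milling (finishes hour 5, plus 3-hour gap → hour 8); chilling (finishes hour 11). The controlling bound is hour 23, so conditioning finishes at 23 + 9 = hour 32.
All tasks are finished once the last one completes. Finish times: Milling at 5, Chilling at 11, Pitching at 12, Primary fermentation at 23, Conditioning at 32. The latest is hour 32.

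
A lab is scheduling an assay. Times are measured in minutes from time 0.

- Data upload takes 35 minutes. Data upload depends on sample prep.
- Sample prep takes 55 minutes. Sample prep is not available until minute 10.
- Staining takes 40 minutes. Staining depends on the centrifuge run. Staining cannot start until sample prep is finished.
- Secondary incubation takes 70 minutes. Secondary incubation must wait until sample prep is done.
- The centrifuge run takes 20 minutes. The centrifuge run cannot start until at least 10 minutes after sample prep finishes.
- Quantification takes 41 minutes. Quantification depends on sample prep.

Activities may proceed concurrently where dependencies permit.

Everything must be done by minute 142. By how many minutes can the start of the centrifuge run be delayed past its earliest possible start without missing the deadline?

7

Sample prep waits on its own release at minute 10, so it starts at minute 10 and finishes at 10 + 55 = minute 65.
The centrifuge run cannot begin until sample prep (finishes minute 65, plus 10-minute gap → minute 75). It runs from minute 75 to 75 + 20 = minute 95.

Working backward from the deadline:
To finish by minute 142, staining (duration 40) must start no later than minute 102.
The centrifuge run has to be done before staining (must start by minute 102). That means finishing by minute 102, i.e. starting by 102 − 20 = minute 82.
So the centrifuge run can start as early as minute 75 and as late as minute 82, giving 82 − 75 = 7 minutes of slack.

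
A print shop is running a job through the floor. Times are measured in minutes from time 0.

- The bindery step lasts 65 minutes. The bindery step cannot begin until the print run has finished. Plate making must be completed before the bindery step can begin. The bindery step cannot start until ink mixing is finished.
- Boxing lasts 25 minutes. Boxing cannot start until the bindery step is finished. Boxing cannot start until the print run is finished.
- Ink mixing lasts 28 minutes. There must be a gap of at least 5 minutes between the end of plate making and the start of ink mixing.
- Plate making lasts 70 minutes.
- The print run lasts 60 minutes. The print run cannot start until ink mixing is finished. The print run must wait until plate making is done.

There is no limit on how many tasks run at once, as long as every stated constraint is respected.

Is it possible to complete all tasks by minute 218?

Nothing blocks plate making, so it runs from minute 0 to minute 70.
Ink mixing waits on plate making (finishes minute 70, plus 5-minute gap → minute 75), so it starts at minute 75 and finishes at 75 + 28 = minute 103.
For the print run: ink mixing (finishes minute 103); plate making (finishes minute 70). Taking the maximum gives a start of minute 103, and it finishes at 103 + 60 = minute 163.
The bindery step has to wait for the print run (finishes minute 163); plate making (finishes minute 70); ink mixing (finishes minute 103). The latest of these is minute 163, so the bindery step runs minute 163 to 163 + 65 = minute 228.
Boxing cannot start until the bindery step (finishes minute 228); the print run (finishes minute 163). The controlling bound is minute 228, so boxing finishes at 228 + 25 = minute 253.
The earliest everything can be done is minute 253, which is after the deadline of 218, so it is not possible.

No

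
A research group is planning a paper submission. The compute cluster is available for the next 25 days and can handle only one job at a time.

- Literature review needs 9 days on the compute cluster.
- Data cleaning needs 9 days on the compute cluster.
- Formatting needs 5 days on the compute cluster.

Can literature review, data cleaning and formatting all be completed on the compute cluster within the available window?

Running back to back, the jobs need 9 + 9 + 5 = 23 days on the compute cluster.
Since 23 ≤ 25, they fit within the window.

Yes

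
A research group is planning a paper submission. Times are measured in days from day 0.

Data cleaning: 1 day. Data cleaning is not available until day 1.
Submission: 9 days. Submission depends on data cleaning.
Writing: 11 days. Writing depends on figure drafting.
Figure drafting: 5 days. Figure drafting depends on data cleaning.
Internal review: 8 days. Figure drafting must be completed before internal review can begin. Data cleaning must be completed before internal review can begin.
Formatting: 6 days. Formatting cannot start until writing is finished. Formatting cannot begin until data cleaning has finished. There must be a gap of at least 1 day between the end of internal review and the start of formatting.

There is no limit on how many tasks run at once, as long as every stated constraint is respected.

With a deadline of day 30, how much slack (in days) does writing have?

6

After its own release at day 1, data cleaning can start at day 1 and finishes at day 2.
Figure drafting waits on data cleaning (finishes day 2), so it starts at day 2 and finishes at 2 + 5 = day 7.
Writing waits on figure drafting (finishes day 7), so it starts at day 7 and finishes at 7 + 11 = day 18.

Working backward from the deadline:
Formatting has no dependents, so it just needs to finish by day 30. Starting by 30 − 6 = day 24 achieves that.
Writing must finish before formatting (must start by day 24). With an 11-day duration, writing must start by 24 − 11 = day 13.
So writing can start as early as day 7 and as late as day 13, giving 13 − 7 = 6 days of slack.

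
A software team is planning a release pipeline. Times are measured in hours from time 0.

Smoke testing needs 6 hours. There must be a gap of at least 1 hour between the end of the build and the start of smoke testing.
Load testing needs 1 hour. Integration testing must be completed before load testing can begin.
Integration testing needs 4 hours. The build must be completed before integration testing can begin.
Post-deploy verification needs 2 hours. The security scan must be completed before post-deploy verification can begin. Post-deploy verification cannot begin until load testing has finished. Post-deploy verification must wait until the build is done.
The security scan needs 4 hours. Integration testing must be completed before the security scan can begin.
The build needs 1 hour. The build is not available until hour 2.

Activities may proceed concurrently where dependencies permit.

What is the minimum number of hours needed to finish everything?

13

The build waits on its own release at hour 2, so it starts at hour 2 and finishes at 2 + 1 = hour 3.
Smoke testing waits on the build (finishes hour 3, plus 1-hour gap → hour 4), so it starts at hour 4 and finishes at 4 + 6 = hour 10.
Integration testing cannot begin until the build (finishes hour 3). It runs from hour 3 to 3 + 4 = hour 7.
Load testing cannot begin until integration testing (finishes hour 7). It runs from hour 7 to 7 + 1 = hour 8.
The security scan cannot begin until integration testing (finishes hour 7). It runs from hour 7 to 7 + 4 = hour 11.
For post-deploy verification: the security scan (finishes hour 11); load testing (finishes hour 8); the build (finishes hour 3). Taking the maximum gives a start of hour 11, and it finishes at 11 + 2 = hour 13.
All tasks are finished once the last one completes. Finish times: The build at 3, Integration testing at 7, The security scan at 11, Smoke testing at 10, Load testing at 8, Post-deploy verification at 13. The latest is hour 13.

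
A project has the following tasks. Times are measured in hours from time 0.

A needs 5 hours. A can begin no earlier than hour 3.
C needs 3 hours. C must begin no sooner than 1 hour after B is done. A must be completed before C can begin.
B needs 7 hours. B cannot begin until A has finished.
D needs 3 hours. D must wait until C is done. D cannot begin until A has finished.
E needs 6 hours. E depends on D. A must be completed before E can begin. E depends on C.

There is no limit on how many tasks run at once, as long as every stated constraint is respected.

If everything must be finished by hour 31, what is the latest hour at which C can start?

E must finish by hour 31; it takes 6 hours, so it must start by 31 − 6 = hour 25.
Since E (must start by hour 25) depends on it, D must finish by hour 25. Backing off its 3-hour duration gives a latest start of hour 22.
C feeds D (must start by hour 22); E (must start by hour 25). Taking the minimum, C must finish by hour 22 and start by 22 − 3 = hour 19.

19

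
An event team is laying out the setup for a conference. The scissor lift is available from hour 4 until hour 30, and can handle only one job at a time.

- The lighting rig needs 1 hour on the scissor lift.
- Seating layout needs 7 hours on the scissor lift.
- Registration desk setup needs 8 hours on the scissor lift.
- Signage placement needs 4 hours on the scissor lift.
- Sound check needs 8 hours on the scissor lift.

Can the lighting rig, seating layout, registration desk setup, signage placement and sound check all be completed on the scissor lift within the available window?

No

The scissor lift window is 30 − 4 = 26 hours.
Running back to back, the jobs need 1 + 7 + 8 + 4 + 8 = 28 hours on the scissor lift.
Since 28 > 26, they cannot all fit.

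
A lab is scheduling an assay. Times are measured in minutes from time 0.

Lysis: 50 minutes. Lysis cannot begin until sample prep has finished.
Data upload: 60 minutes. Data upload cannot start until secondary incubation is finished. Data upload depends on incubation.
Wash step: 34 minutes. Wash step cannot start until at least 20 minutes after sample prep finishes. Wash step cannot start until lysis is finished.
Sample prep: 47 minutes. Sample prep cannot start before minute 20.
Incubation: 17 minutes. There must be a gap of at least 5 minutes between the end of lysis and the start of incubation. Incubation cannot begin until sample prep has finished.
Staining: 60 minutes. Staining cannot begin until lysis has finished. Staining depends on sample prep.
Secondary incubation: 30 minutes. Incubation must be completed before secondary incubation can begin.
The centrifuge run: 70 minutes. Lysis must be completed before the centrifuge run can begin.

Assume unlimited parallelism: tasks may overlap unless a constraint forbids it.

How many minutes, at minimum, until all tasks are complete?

Sample prep cannot begin until its own release at minute 20. It runs from minute 20 to 20 + 47 = minute 67.
After sample prep (finishes minute 67), lysis can start at minute 67 and finishes at minute 117.
Staining has to wait for lysis (finishes minute 117); sample prep (finishes minute 67). The latest of these is minute 117, so staining runs minute 117 to 117 + 60 = minute 177.
Wash step has to wait for sample prep (finishes minute 67, plus 20-minute gap → minute 87); lysis (finishes minute 117). The latest of these is minute 117, so wash step runs minute 117 to 117 + 34 = minute 151.
After lysis (finishes minute 117), the centrifuge run can start at minute 117 and finishes at minute 187.
For incubation: lysis (finishes minute 117, plus 5-minute gap → minute 122); sample prep (finishes minute 67). Taking the maximum gives a start of minute 122, and it finishes at 122 + 17 = minute 139.
After incubation (finishes minute 139), secondary incubation can start at minute 139 and finishes at minute 169.
For data upload: secondary incubation (finishes minute 169); incubation (finishes minute 139). Taking the maximum gives a start of minute 169, and it finishes at 169 + 60 = minute 229.
All tasks are finished once the last one completes. Finish times: Sample prep at 67, Lysis at 117, Incubation at 139, The centrifuge run at 187, Wash step at 151, Staining at 177, Secondary incubation at 169, Data upload at 229. The latest is minute 229.

229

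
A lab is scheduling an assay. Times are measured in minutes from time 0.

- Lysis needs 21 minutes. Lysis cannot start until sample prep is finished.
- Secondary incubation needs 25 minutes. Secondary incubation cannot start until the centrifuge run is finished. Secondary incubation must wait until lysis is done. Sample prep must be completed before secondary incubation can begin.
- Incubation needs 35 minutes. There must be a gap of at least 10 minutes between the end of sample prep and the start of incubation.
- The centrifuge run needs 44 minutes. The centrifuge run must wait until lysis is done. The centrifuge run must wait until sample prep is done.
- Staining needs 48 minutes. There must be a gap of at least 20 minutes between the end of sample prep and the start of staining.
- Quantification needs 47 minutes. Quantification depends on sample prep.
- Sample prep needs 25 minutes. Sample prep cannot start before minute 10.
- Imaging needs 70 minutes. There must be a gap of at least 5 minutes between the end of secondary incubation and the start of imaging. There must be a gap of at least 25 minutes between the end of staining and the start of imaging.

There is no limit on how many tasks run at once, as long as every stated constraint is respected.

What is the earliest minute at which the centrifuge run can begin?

Sample prep cannot begin until its own release at minute 10. It runs from minute 10 to 10 + 25 = minute 35.
After sample prep (finishes minute 35), lysis can start at minute 35 and finishes at minute 56.
The centrifuge run waits on lysis (finishes minute 56); sample prep (finishes minute 35). The latest of these is minute 56, which is the earliest the centrifuge run can start.

56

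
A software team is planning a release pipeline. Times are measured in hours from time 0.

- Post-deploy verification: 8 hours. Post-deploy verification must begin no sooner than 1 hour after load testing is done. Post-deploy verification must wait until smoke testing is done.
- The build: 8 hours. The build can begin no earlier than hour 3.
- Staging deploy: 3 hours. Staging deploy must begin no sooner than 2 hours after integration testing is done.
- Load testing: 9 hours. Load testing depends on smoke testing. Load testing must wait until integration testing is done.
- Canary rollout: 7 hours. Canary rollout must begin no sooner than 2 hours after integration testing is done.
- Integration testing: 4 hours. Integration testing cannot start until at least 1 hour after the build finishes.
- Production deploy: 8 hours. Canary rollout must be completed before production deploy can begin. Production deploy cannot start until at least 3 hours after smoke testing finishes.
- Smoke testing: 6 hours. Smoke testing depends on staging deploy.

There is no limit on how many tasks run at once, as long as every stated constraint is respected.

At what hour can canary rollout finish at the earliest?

25

The build cannot begin until its own release at hour 3. It runs from hour 3 to 3 + 8 = hour 11.
Integration testing waits on the build (finishes hour 11, plus 1-hour gap → hour 12), so it starts at hour 12 and finishes at 12 + 4 = hour 16.
After integration testing (finishes hour 16, plus 2-hour gap → hour 18), canary rollout can start at hour 18 and finishes at hour 25.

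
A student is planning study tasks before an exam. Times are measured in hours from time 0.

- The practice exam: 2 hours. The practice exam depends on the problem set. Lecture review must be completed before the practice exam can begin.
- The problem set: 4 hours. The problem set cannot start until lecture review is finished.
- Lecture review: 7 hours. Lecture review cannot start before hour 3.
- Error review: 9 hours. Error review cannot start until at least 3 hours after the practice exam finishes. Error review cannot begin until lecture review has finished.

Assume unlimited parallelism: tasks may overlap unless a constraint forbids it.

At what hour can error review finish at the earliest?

Lecture review waits on its own release at hour 3, so it starts at hour 3 and finishes at 3 + 7 = hour 10.
The problem set waits on lecture review (finishes hour 10), so it starts at hour 10 and finishes at 10 + 4 = hour 14.
For the practice exam: the problem set (finishes hour 14); lecture review (finishes hour 10). Taking the maximum gives a start of hour 14, and it finishes at 14 + 2 = hour 16.
Error review needs all of the practice exam (finishes hour 16, plus 3-hour gap → hour 19); lecture review (finishes hour 10). That puts its earliest start at hour 19; it finishes at 19 + 9 = hour 28.

28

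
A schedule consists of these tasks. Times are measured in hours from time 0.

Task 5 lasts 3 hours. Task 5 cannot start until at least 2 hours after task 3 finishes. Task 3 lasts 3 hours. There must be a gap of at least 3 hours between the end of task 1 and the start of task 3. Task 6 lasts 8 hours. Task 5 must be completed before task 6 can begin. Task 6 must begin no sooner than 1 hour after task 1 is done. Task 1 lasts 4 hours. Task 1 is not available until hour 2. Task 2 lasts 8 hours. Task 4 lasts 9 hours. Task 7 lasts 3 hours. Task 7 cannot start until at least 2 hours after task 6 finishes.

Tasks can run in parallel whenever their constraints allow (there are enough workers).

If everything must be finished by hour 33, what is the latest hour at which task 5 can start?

17

Nothing follows task 7; the deadline of hour 33 is its only limit. It must start by 33 − 3 = hour 30.
Since task 7 (must start by hour 30, minus 2-hour gap → hour 28) depends on it, task 6 must finish by hour 28. Backing off its 8-hour duration gives a latest start of hour 20.
Task 5 feeds into task 6 (must start by hour 20); so task 5 must finish by hour 20 and therefore start by hour 17.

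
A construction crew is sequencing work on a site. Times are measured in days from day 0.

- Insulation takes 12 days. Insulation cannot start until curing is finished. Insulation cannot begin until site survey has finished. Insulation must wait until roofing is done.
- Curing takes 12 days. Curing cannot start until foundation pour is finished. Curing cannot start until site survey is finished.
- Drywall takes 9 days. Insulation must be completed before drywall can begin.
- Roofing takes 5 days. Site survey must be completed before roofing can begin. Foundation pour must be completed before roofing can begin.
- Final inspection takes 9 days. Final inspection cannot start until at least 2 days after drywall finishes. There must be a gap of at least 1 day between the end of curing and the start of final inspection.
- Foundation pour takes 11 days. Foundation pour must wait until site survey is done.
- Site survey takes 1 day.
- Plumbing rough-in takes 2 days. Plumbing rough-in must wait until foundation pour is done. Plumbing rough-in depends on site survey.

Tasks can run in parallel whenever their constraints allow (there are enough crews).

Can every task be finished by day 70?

Site survey can start immediately at day 0; it finishes at day 1.
After site survey (finishes day 1), foundation pour can start at day 1 and finishes at day 12.
For plumbing rough-in: foundation pour (finishes day 12); site survey (finishes day 1). Taking the maximum gives a start of day 12, and it finishes at 12 + 2 = day 14.
Roofing cannot start until site survey (finishes day 1); foundation pour (finishes day 12). The controlling bound is day 12, so roofing finishes at 12 + 5 = day 17.
Curing needs all of foundation pour (finishes day 12); site survey (finishes day 1). That puts its earliest start at day 12; it finishes at 12 + 12 = day 24.
Insulation needs all of curing (finishes day 24); site survey (finishes day 1); roofing (finishes day 17). That puts its earliest start at day 24; it finishes at 24 + 12 = day 36.
Drywall cannot begin until insulation (finishes day 36). It runs from day 36 to 36 + 9 = day 45.
For final inspection: drywall (finishes day 45, plus 2-day gap → day 47); curing (finishes day 24, plus 1-day gap → day 25). Taking the maximum gives a start of day 47, and it finishes at 47 + 9 = day 56.
Every task is finished by day 56, which is no later than the deadline of 70, so the schedule is feasible.

Yes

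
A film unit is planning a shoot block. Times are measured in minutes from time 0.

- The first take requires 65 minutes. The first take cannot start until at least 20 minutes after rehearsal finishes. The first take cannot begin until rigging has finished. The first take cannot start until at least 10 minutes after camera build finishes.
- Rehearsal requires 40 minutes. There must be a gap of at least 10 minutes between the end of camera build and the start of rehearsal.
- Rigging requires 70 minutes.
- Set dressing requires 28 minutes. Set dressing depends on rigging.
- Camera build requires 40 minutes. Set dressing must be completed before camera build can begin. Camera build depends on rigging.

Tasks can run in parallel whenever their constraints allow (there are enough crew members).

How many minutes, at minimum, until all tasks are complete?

Nothing blocks rigging, so it runs from minute 0 to minute 70.
Set dressing waits on rigging (finishes minute 70), so it starts at minute 70 and finishes at 70 + 28 = minute 98.
Camera build cannot start until set dressing (finishes minute 98); rigging (finishes minute 70). The controlling bound is minute 98, so camera build finishes at 98 + 40 = minute 138.
After camera build (finishes minute 138, plus 10-minute gap → minute 148), rehearsal can start at minute 148 and finishes at minute 188.
The first take needs all of rehearsal (finishes minute 188, plus 20-minute gap → minute 208); rigging (finishes minute 70); camera build (finishes minute 138, plus 10-minute gap → minute 148). That puts its earliest start at minute 208; it finishes at 208 + 65 = minute 273.
All tasks are finished once the last one completes. Finish times: Rigging at 70, Set dressing at 98, Camera build at 138, Rehearsal at 188, The first take at 273. The latest is minute 273.

273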